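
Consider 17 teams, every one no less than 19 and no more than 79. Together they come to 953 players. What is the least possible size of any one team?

19

Minimizing one value means maximizing the remaining 16.
The other 16 can take up 16 × 79 = 1264 ≥ 953 − 19, so one team can sit at its floor of 19.
Achievable: one at 19 and the other 16 totalling 934, which fits since 16 × 19 ≤ 934 ≤ 16 × 79.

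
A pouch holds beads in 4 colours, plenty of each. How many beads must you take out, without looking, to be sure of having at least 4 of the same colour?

13

You could draw 3 of every colour without reaching 4 of any — 12 in all.
One more forces 4 of some colour, so 12 + 1 = 13.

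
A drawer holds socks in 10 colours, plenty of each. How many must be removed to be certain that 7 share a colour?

61

In the worst case you draw 6 of each of the 10 colours: 10 × 6 = 60.
One more forces 7 of some colour, so 60 + 1 = 61.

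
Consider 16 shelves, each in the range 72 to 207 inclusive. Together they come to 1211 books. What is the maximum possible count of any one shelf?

To make one shelf as large as possible, make the other 15 as small as possible.
The other 15 contribute at least 15 × 72 = 1080, leaving at most 1211 − 1080 = 131.
Since 131 ≤ 207, this is achievable: one at 131 and 15 at 72.

131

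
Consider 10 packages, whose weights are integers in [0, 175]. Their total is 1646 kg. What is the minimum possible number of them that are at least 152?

6

Each value short of 152 is at most 151, costing at least 175 − 151 = 24 against the maximum total of 1750.
We can afford to lose at most 1750 − 1646 = 104, so at most ⌊104/24⌋ = 4 fall short, and at least 6 are ≥ 152.
Exactly 6 works: 6 values at 175 and 4 at 151 total 1654; lower one of the high values by 8 (still ≥ 152) to hit 1646.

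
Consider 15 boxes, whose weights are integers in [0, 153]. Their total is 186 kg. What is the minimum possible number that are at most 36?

Each value above 36 is at least 37, contributing at least 37 − 0 = 37 above the floor 0.
The sum exceeds the floor total 0 by 186, so at most ⌊186/37⌋ = 5 exceed 36, and at least 10 are ≤ 36.
Exactly 10 works: 10 values at 0 and 5 at 37 total 185; raise one of the low values by 1 (still ≤ 36) to hit 186.

10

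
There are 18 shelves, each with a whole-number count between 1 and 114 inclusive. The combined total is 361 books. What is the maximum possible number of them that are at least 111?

With k values at 111 or above and the rest at least 1, the sum is at least 18 + 110k.
Since the sum is 361, we need 110k ≤ 343, i.e. k ≤ 3.
k = 3 is achieved by 3 values at 111 and 15 at 1, total 348; add 13 to one value (staying below 111) to reach 361.

3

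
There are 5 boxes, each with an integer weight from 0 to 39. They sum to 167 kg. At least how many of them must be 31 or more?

Each value short of 31 is at most 30, costing at least 39 − 30 = 9 against the maximum total of 195.
We can afford to lose at most 195 − 167 = 28, so at most ⌊28/9⌋ = 3 fall short, and at least 2 are ≥ 31.
Exactly 2 works: 2 values at 39 and 3 at 30 total 168; lower one of the high values by 1 (still ≥ 31) to hit 167.

2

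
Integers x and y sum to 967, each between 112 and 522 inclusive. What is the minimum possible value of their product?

For a fixed sum, xy is smallest when x and y are as far apart as possible.
At the endpoint x = 445, y = 967 − 445 = 522, so xy = 445 × 522 = 232290.

232290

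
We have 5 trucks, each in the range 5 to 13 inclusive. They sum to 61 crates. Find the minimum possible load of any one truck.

To make one truck as small as possible, make the other 4 as large as possible.
The other 4 contribute at most 4 × 13 = 52, leaving at least 61 − 52 = 9.
Since 9 ≥ 5, this is achievable: one at 9 and 4 at 13.

9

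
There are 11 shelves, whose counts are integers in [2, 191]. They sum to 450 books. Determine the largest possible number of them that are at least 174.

Suppose k of them are at least 174. Those contribute at least 174 each and the other 11 − k at least 2 each.
So the total is at least 174k + 2(11 − k) = 22 + 172k. This must be ≤ 450, giving k ≤ 2.
k = 2 is achieved by 2 values at 174 and 9 at 2, total 366; add 84 to one value (staying below 174) to reach 450.

2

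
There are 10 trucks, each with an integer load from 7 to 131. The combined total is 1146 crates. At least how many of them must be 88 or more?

7

Each value short of 88 is at most 87, costing at least 131 − 87 = 44 against the maximum total of 1310.
We can afford to lose at most 1310 − 1146 = 164, so at most ⌊164/44⌋ = 3 fall short, and at least 7 are ≥ 88.
Exactly 7 works: 7 values at 131 and 3 at 87 total 1178; lower one of the high values by 32 (still ≥ 88) to hit 1146.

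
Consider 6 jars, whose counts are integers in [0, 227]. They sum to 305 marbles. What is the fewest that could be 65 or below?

2

Let j be the number exceeding 65. Then the total is ≥ 66·j + 0·(6 − j) = 0 + 66j.
So 66j ≤ 305 and j ≤ 4; hence at least 6 − 4 = 2 are ≤ 65.
Exactly 2 works: 2 values at 0 and 4 at 66 total 264; raise one of the low values by 41 (still ≤ 65) to hit 305.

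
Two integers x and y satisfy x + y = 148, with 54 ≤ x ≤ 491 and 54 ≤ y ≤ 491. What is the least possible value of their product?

For a fixed sum, xy is smallest when x and y are as far apart as possible.
At the endpoint x = 54, y = 148 − 54 = 94, so xy = 54 × 94 = 5076.

5076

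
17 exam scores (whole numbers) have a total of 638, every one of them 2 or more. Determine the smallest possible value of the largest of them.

The average is 638/17 > 37, so not all 17 can be 37 or less; the largest is ≥ 38.
Equality holds with 9 values of 38 and 8 values of 37.

38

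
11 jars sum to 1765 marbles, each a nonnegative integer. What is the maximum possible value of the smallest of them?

The average is 1765/11 < 161, so some value is ≤ 160.
Taking 6 copies of 160 and 5 copies of 161 gives exactly 1765, so 160 is attained.

160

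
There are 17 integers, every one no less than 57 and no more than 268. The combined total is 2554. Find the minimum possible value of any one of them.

57

Minimizing one value means maximizing the remaining 16.
The other 16 can take up 16 × 268 = 4288 ≥ 2554 − 57, so one integer can sit at its floor of 57.
Achievable: one at 57 and the other 16 totalling 2497, which fits since 16 × 57 ≤ 2497 ≤ 16 × 268.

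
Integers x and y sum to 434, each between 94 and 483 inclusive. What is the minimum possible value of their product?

For a fixed sum, xy is smallest when x and y are as far apart as possible.
The extreme feasible split is x = 94, y = 340, giving xy = 31960.

31960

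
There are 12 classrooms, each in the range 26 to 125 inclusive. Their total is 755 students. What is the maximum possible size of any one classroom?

To make one classroom as large as possible, make the other 11 as small as possible.
The other 11 contribute at least 11 × 26 = 286, leaving at most 755 − 286 = 469.
But each classroom is capped at 125, so the maximum is 125.
Achievable: one at 125 and the other 11 totalling 630, which fits since 11 × 26 ≤ 630 ≤ 11 × 125.

125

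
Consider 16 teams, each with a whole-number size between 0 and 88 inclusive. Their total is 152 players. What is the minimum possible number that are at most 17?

If only k of them are at most 17, the other 16 − k are at least 18, so the total is at least (16 − k)·18 + k·0.
This is ≤ 152, so (16 − k)·18 + 0k ≤ 152, which gives k ≥ 8.
Exactly 8 works: 8 values at 0 and 8 at 18 total 144; raise one of the low values by 8 (still ≤ 17) to hit 152.

8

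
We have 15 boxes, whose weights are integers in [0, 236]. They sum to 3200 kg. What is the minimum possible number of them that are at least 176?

Each value short of 176 is at most 175, costing at least 236 − 175 = 61 against the maximum total of 3540.
We can afford to lose at most 3540 − 3200 = 340, so at most ⌊340/61⌋ = 5 fall short, and at least 10 are ≥ 176.
Exactly 10 works: 10 values at 236 and 5 at 175 total 3235; lower one of the high values by 35 (still ≥ 176) to hit 3200.

10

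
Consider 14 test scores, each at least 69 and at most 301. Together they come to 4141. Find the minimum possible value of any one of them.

228

Minimizing one value means maximizing the remaining 13.
The other 13 contribute at most 13 × 301 = 3913, leaving at least 4141 − 3913 = 228.
Since 228 ≥ 69, this is achievable: one at 228 and 13 at 301.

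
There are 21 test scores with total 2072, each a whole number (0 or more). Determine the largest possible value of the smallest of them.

98

If every one of the 21 were at least 99, the total would be at least 21 × 99 = 2079 > 2072.
Achievable: 7 of them at 98 and 14 at 99 total 2072.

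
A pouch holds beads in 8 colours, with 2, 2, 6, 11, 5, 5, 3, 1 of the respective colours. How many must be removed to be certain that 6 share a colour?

29

In the worst case you take as many as possible of each colour without reaching 6: 2 + 2 + 5 + 5 + 5 + 5 + 3 + 1 = 28.
The next one must give 6 of some colour, so 28 + 1 = 29.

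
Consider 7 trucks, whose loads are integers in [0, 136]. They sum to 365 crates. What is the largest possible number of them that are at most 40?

6

Each value at 40 or below falls at least 136 − 40 = 96 short of the ceiling 136.
The ceiling total is 7 × 136 = 952, and we need 365, so at most ⌊(952 − 365)/96⌋ = 6 can be that low.
k = 6 is achieved by 6 values at 40 and 1 at 136, total 376; lower one of the 136's by 11 (still > 40) to reach 365.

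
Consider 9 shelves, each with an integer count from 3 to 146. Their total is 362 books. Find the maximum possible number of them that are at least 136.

If k of the values are ≥ 136, the total is ≥ 136k + 3(9 − k).
Setting 136k + 3(9 − k) ≤ 362 gives 133k ≤ 335, so k ≤ 2.
k = 2 is achieved by 2 values at 136 and 7 at 3, total 293; add 69 to one value (staying below 136) to reach 362.

2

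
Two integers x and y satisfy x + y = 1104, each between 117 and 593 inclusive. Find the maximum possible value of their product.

xy = x(1104 − x) is maximized when x is as near 1104/2 as the bounds allow.
Taking x = 552 and y = 552 (both in [117, 593]) gives xy = 304704.

304704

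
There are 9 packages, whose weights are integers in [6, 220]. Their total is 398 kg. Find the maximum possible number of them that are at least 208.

1

If k of the values are ≥ 208, the total is ≥ 208k + 6(9 − k).
Setting 208k + 6(9 − k) ≤ 398 gives 202k ≤ 344, so k ≤ 1.
k = 1 is achieved by 1 value at 208 and 8 at 6, total 256; add 142 to one value (staying below 208) to reach 398.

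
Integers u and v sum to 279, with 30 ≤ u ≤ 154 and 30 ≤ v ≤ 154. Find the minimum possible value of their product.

For a fixed sum, uv is smallest when u and v are as far apart as possible.
At the endpoint u = 125, v = 279 − 125 = 154, so uv = 125 × 154 = 19250.

19250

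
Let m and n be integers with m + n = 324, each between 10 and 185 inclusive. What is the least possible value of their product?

mn = m(324 − m) is concave in m, so over [139, 185] it is minimized at an endpoint.
At the endpoint m = 139, n = 324 − 139 = 185, so mn = 139 × 185 = 25715.

25715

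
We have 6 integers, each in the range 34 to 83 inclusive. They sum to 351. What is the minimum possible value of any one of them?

34

Minimizing one value means maximizing the remaining 5.
The other 5 can take up 5 × 83 = 415 ≥ 351 − 34, so one integer can sit at its floor of 34.
Achievable: one at 34 and the other 5 totalling 317, which fits since 5 × 34 ≤ 317 ≤ 5 × 83.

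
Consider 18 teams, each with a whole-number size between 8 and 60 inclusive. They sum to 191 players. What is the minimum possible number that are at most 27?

16

Each value above 27 is at least 28, contributing at least 28 − 8 = 20 above the floor 8.
The sum exceeds the floor total 144 by 47, so at most ⌊47/20⌋ = 2 exceed 27, and at least 16 are ≤ 27.
Exactly 16 works: 16 values at 8 and 2 at 28 total 184; raise one of the low values by 7 (still ≤ 27) to hit 191.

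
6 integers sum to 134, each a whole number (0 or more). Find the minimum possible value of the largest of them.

The average is 134/6 > 22, so not all 6 can be 22 or less; the largest is ≥ 23.
Achievable: 2 of them at 23 and 4 at 22 total 134.

23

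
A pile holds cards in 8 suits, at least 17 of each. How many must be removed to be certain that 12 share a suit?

In the worst case you draw 11 of each of the 8 suits: 8 × 11 = 88.
One more forces 12 of some suit, so 88 + 1 = 89.

89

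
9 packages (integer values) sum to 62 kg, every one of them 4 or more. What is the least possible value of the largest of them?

7

Some value must be at least ⌈62/9⌉ = 7, since 9 × 6 = 54 < 62.
Achievable: 8 of them at 7 and 1 at 6 total 62.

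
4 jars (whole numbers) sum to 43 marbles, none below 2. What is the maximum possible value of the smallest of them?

The 4 values sum to 43, so their minimum is at most ⌊43/4⌋ = 10.
Taking 1 copy of 10 and 3 copies of 11 gives exactly 43, so 10 is attained.

10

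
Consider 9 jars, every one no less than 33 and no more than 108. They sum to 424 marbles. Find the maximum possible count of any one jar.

Maximizing one value means minimizing the remaining 8.
The other 8 contribute at least 8 × 33 = 264, leaving at most 424 − 264 = 160.
But each jar is capped at 108, so the maximum is 108.
Achievable: one at 108 and the other 8 totalling 316, which fits since 8 × 33 ≤ 316 ≤ 8 × 108.

108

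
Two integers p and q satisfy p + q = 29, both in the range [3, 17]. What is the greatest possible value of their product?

With p + q fixed, pq peaks when the two are closest together.
Taking p = 14 and q = 15 (both in [3, 17]) gives pq = 210.

210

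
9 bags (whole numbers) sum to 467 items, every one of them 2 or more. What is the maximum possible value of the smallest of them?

If every one of the 9 were at least 52, the total would be at least 9 × 52 = 468 > 467.
Taking 1 copy of 51 and 8 copies of 52 gives exactly 467, so 51 is attained.

51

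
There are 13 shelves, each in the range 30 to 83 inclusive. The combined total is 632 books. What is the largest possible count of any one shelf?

To make one shelf as large as possible, make the other 12 as small as possible.
The other 12 contribute at least 12 × 30 = 360, leaving at most 632 − 360 = 272.
But each shelf is capped at 83, so the maximum is 83.
Achievable: one at 83 and the other 12 totalling 549, which fits since 12 × 30 ≤ 549 ≤ 12 × 83.

83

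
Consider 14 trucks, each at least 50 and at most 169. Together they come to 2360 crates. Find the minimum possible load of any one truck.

Minimizing one value means maximizing the remaining 13.
The other 13 contribute at most 13 × 169 = 2197, leaving at least 2360 − 2197 = 163.
Since 163 ≥ 50, this is achievable: one at 163 and 13 at 169.

163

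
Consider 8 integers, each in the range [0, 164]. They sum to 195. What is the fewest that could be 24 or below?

Let j be the number exceeding 24. Then the total is ≥ 25·j + 0·(8 − j) = 0 + 25j.
So 25j ≤ 195 and j ≤ 7; hence at least 8 − 7 = 1 are ≤ 24.
Exactly 1 works: 1 value at 0 and 7 at 25 total 175; raise one of the low values by 20 (still ≤ 24) to hit 195.

1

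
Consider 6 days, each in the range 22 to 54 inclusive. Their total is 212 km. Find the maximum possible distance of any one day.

To make one day as large as possible, make the other 5 as small as possible.
The other 5 contribute at least 5 × 22 = 110, leaving at most 212 − 110 = 102.
But each day is capped at 54, so the maximum is 54.
Achievable: one at 54 and the other 5 totalling 158, which fits since 5 × 22 ≤ 158 ≤ 5 × 54.

54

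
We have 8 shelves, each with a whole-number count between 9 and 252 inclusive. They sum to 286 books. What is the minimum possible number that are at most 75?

5

Let j be the number exceeding 75. Then the total is ≥ 76·j + 9·(8 − j) = 72 + 67j.
So 67j ≤ 214 and j ≤ 3; hence at least 8 − 3 = 5 are ≤ 75.
Exactly 5 works: 5 values at 9 and 3 at 76 total 273; raise one of the low values by 13 (still ≤ 75) to hit 286.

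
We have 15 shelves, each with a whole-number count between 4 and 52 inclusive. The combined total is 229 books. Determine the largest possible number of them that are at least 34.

If k of the values are ≥ 34, the total is ≥ 34k + 4(15 − k).
Setting 34k + 4(15 − k) ≤ 229 gives 30k ≤ 169, so k ≤ 5.
k = 5 is achieved by 5 values at 34 and 10 at 4, total 210; add 19 to one value (staying below 34) to reach 229.

5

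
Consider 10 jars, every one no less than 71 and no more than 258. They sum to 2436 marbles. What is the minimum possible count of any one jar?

Minimizing one value means maximizing the remaining 9.
The other 9 contribute at most 9 × 258 = 2322, leaving at least 2436 − 2322 = 114.
Since 114 ≥ 71, this is achievable: one at 114 and 9 at 258.

114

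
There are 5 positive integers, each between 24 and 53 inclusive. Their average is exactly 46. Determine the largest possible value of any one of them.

53

To make one integer as large as possible, make the other 4 as small as possible.
The total is 5 × 46 = 230.
The other 4 contribute at least 4 × 24 = 96, leaving at most 230 − 96 = 134.
But each integer is capped at 53, so the maximum is 53.
Achievable: one at 53 and the other 4 totalling 177, which fits since 4 × 24 ≤ 177 ≤ 4 × 53.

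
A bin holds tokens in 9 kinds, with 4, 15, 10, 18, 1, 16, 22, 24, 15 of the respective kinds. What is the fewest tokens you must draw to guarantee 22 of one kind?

In the worst case you take as many as possible of each kind without reaching 22: 4 + 15 + 10 + 18 + 1 + 16 + 21 + 21 + 15 = 121.
The next one must give 22 of some kind, so 121 + 1 = 122.

122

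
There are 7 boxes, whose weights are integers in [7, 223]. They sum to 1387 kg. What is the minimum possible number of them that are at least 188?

3

Suppose at most 7 − j of them reach 188; then j values are ≤ 187 and the rest ≤ 223.
The total is then ≤ 187·j + 223·(7 − j) = 1561 − 36j. For this to be ≥ 1387 we need j ≤ 4, so at least 7 − 4 = 3 must reach 188.
Exactly 3 works: 3 values at 223 and 4 at 187 total 1417; lower one of the high values by 30 (still ≥ 188) to hit 1387.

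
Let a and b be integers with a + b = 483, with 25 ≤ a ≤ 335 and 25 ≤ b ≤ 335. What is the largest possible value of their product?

ab = a(483 − a) is maximized when a is as near 483/2 as the bounds allow.
Taking a = 241 and b = 242 (both in [25, 335]) gives ab = 58322.

58322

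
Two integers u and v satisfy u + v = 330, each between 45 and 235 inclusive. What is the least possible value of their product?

22325

For a fixed sum, uv is smallest when u and v are as far apart as possible.
The extreme feasible split is u = 95, v = 235, giving uv = 22325.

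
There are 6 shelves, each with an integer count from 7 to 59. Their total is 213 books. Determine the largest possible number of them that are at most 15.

Suppose k of them are at most 15. Those contribute at most 15 each and the rest at most 59 each.
So the total is at most 15k + 59(6 − k) = 354 − 44k. This must still be ≥ 213, so k ≤ 3.
k = 3 is achieved by 3 values at 15 and 3 at 59, total 222; lower one of the 59's by 9 (still > 15) to reach 213.

3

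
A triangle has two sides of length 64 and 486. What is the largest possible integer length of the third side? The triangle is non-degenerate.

549

The third side must be less than 64 + 486 = 550.
The largest integer below 550 is 549.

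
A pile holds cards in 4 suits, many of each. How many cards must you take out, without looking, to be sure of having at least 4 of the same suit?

In the worst case you draw 3 of each of the 4 suits: 4 × 3 = 12.
One more forces 4 of some suit, so 12 + 1 = 13.

13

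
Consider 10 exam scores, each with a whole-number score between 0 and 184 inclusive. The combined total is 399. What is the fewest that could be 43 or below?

Each value above 43 is at least 44, contributing at least 44 − 0 = 44 above the floor 0.
The sum exceeds the floor total 0 by 399, so at most ⌊399/44⌋ = 9 exceed 43, and at least 1 are ≤ 43.
Exactly 1 works: 1 value at 0 and 9 at 44 total 396; raise one of the low values by 3 (still ≤ 43) to hit 399.

1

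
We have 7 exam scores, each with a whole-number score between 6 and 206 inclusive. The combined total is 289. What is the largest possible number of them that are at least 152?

Suppose k of them are at least 152. Those contribute at least 152 each and the other 7 − k at least 6 each.
So the total is at least 152k + 6(7 − k) = 42 + 146k. This must be ≤ 289, giving k ≤ 1.
k = 1 is achieved by 1 value at 152 and 6 at 6, total 188; add 101 to one value (staying below 152) to reach 289.

1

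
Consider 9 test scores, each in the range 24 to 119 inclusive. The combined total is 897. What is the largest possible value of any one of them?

119

To make one score as large as possible, make the other 8 as small as possible.
The other 8 contribute at least 8 × 24 = 192, leaving at most 897 − 192 = 705.
But each score is capped at 119, so the maximum is 119.
Achievable: one at 119 and the other 8 totalling 778, which fits since 8 × 24 ≤ 778 ≤ 8 × 119.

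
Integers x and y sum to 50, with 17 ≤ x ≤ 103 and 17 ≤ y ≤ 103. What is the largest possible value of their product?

625

xy = x(50 − x) is maximized when x is as near 50/2 as the bounds allow.
Taking x = 25 and y = 25 (both in [17, 103]) gives xy = 625.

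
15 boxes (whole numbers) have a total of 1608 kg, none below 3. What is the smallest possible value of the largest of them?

If every one of the 15 were at most 107, the total would be at most 15 × 107 = 1605 < 1608.
Equality holds with 3 values of 108 and 12 values of 107.

108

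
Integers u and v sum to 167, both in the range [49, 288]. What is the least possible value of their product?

For a fixed sum, uv is smallest when u and v are as far apart as possible.
The extreme feasible split is u = 49, v = 118, giving uv = 5782.

5782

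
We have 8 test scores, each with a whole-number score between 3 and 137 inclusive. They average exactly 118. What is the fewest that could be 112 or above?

The total is 8 × 118 = 944.
Each value short of 112 is at most 111, costing at least 137 − 111 = 26 against the maximum total of 1096.
We can afford to lose at most 1096 − 944 = 152, so at most ⌊152/26⌋ = 5 fall short, and at least 3 are ≥ 112.
Exactly 3 works: 3 values at 137 and 5 at 111 total 966; lower one of the high values by 22 (still ≥ 112) to hit 944.

3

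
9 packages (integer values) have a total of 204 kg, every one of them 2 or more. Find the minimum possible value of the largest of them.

The 9 values sum to 204, so their maximum is at least ⌈204/9⌉ = 23.
Equality holds with 6 values of 23 and 3 values of 22.

23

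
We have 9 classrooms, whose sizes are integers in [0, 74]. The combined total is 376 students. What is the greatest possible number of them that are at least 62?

Suppose k of them are at least 62. Those contribute at least 62 each and the other 9 − k at least 0 each.
So the total is at least 62k + 0(9 − k) = 0 + 62k. This must be ≤ 376, giving k ≤ 6.
k = 6 is achieved by 6 values at 62 and 3 at 0, total 372; add 4 to one value (staying below 62) to reach 376.

6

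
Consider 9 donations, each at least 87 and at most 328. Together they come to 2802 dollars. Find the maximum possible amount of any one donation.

328

To make one donation as large as possible, make the other 8 as small as possible.
The other 8 contribute at least 8 × 87 = 696, leaving at most 2802 − 696 = 2106.
But each donation is capped at 328, so the maximum is 328.
Achievable: one at 328 and the other 8 totalling 2474, which fits since 8 × 87 ≤ 2474 ≤ 8 × 328.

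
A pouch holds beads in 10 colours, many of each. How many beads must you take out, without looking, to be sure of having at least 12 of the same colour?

In the worst case you draw 11 of each of the 10 colours: 10 × 11 = 110.
One more forces 12 of some colour, so 110 + 1 = 111.

111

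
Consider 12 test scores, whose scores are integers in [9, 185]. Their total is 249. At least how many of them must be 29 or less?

Let j be the number exceeding 29. Then the total is ≥ 30·j + 9·(12 − j) = 108 + 21j.
So 21j ≤ 141 and j ≤ 6; hence at least 12 − 6 = 6 are ≤ 29.
Exactly 6 works: 6 values at 9 and 6 at 30 total 234; raise one of the low values by 15 (still ≤ 29) to hit 249.

6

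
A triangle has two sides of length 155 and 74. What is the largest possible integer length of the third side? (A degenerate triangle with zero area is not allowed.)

228

The third side must be less than 155 + 74 = 229.
The largest integer below 229 is 228.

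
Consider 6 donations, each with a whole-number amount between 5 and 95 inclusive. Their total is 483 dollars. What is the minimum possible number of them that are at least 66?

4

If only k of them are at least 66, the other 6 − k are at most 65, so the total is at most k·95 + (6 − k)·65.
This must reach 483, so k·95 + (6 − k)·65 ≥ 483, giving k ≥ 4.
Exactly 4 works: 4 values at 95 and 2 at 65 total 510; lower one of the high values by 27 (still ≥ 66) to hit 483.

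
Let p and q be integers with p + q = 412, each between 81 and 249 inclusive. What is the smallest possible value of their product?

40587

Since p + q is fixed, pushing one of them to its bound minimizes the product.
At the endpoint p = 163, q = 412 − 163 = 249, so pq = 163 × 249 = 40587.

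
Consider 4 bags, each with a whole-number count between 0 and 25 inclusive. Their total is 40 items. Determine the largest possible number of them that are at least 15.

With k values at 15 or above and the rest at least 0, the sum is at least 0 + 15k.
Since the sum is 40, we need 15k ≤ 40, i.e. k ≤ 2.
k = 2 is achieved by 2 values at 15 and 2 at 0, total 30; add 10 to one value (staying below 15) to reach 40.

2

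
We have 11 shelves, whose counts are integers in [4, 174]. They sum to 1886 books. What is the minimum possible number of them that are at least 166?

8

Suppose at most 11 − j of them reach 166; then j values are ≤ 165 and the rest ≤ 174.
The total is then ≤ 165·j + 174·(11 − j) = 1914 − 9j. For this to be ≥ 1886 we need j ≤ 3, so at least 11 − 3 = 8 must reach 166.
Exactly 8 works: 8 values at 174 and 3 at 165 total 1887; lower one of the high values by 1 (still ≥ 166) to hit 1886.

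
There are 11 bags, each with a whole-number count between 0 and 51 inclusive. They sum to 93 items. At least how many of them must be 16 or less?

Let j be the number exceeding 16. Then the total is ≥ 17·j + 0·(11 − j) = 0 + 17j.
So 17j ≤ 93 and j ≤ 5; hence at least 11 − 5 = 6 are ≤ 16.
Exactly 6 works: 6 values at 0 and 5 at 17 total 85; raise one of the low values by 8 (still ≤ 16) to hit 93.

6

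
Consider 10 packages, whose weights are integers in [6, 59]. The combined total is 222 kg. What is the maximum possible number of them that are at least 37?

5

Suppose k of them are at least 37. Those contribute at least 37 each and the other 10 − k at least 6 each.
So the total is at least 37k + 6(10 − k) = 60 + 31k. This must be ≤ 222, giving k ≤ 5.
k = 5 is achieved by 5 values at 37 and 5 at 6, total 215; add 7 to one value (staying below 37) to reach 222.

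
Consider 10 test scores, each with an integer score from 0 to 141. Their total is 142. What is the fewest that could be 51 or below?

8

Each value above 51 is at least 52, contributing at least 52 − 0 = 52 above the floor 0.
The sum exceeds the floor total 0 by 142, so at most ⌊142/52⌋ = 2 exceed 51, and at least 8 are ≤ 51.
Exactly 8 works: 8 values at 0 and 2 at 52 total 104; raise one of the low values by 38 (still ≤ 51) to hit 142.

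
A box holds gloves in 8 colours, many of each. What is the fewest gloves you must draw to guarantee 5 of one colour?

33

You could draw 4 of every colour without reaching 5 of any — 32 in all.
One more forces 5 of some colour, so 32 + 1 = 33.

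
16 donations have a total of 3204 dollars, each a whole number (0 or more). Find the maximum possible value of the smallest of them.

200

The 16 values sum to 3204, so their minimum is at most ⌊3204/16⌋ = 200.
Equality holds with 12 values of 200 and 4 values of 201.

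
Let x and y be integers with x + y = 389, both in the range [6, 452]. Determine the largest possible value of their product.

37830

With x + y fixed, xy peaks when the two are closest together.
Taking x = 194 and y = 195 (both in [6, 452]) gives xy = 37830.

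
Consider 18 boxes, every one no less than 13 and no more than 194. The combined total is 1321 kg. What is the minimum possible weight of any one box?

To make one box as small as possible, make the other 17 as large as possible.
The other 17 can take up 17 × 194 = 3298 ≥ 1321 − 13, so one box can sit at its floor of 13.
Achievable: one at 13 and the other 17 totalling 1308, which fits since 17 × 13 ≤ 1308 ≤ 17 × 194.

13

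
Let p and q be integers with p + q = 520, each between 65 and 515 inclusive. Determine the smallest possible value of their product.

29575

Since p + q is fixed, pushing one of them to its bound minimizes the product.
At the endpoint p = 65, q = 520 − 65 = 455, so pq = 65 × 455 = 29575.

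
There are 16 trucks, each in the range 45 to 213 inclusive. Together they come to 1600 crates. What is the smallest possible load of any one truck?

45

Minimizing one value means maximizing the remaining 15.
The other 15 can take up 15 × 213 = 3195 ≥ 1600 − 45, so one truck can sit at its floor of 45.
Achievable: one at 45 and the other 15 totalling 1555, which fits since 15 × 45 ≤ 1555 ≤ 15 × 213.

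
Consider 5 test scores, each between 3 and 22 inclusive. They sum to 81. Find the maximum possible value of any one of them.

22

Maximizing one value means minimizing the remaining 4.
The other 4 contribute at least 4 × 3 = 12, leaving at most 81 − 12 = 69.
But each score is capped at 22, so the maximum is 22.
Achievable: one at 22 and the other 4 totalling 59, which fits since 4 × 3 ≤ 59 ≤ 4 × 22.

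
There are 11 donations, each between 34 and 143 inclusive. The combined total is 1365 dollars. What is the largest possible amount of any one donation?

Maximizing one value means minimizing the remaining 10.
The other 10 contribute at least 10 × 34 = 340, leaving at most 1365 − 340 = 1025.
But each donation is capped at 143, so the maximum is 143.
Achievable: one at 143 and the other 10 totalling 1222, which fits since 10 × 34 ≤ 1222 ≤ 10 × 143.

143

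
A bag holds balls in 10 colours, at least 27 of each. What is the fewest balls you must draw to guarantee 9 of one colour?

In the worst case you draw 8 of each of the 10 colours: 10 × 8 = 80.
One more forces 9 of some colour, so 80 + 1 = 81.

81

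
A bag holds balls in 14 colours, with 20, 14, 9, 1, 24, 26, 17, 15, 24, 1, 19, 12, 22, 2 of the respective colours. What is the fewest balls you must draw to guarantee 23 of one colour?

In the worst case you take as many as possible of each colour without reaching 23: 20 + 14 + 9 + 1 + 22 + 22 + 17 + 15 + 22 + 1 + 19 + 12 + 22 + 2 = 198.
The next one must give 23 of some colour, so 198 + 1 = 199.

199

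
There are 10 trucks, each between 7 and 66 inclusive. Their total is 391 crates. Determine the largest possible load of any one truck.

66

Maximizing one value means minimizing the remaining 9.
The other 9 contribute at least 9 × 7 = 63, leaving at most 391 − 63 = 328.
But each truck is capped at 66, so the maximum is 66.
Achievable: one at 66 and the other 9 totalling 325, which fits since 9 × 7 ≤ 325 ≤ 9 × 66.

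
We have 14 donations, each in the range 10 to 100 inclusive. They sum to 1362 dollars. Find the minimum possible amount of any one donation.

Minimizing one value means maximizing the remaining 13.
The other 13 contribute at most 13 × 100 = 1300, leaving at least 1362 − 1300 = 62.
Since 62 ≥ 10, this is achievable: one at 62 and 13 at 100.

62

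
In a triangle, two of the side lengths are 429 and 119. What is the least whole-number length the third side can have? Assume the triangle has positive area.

311

The third side must exceed |429 − 119| = 310.
The smallest integer above 310 is 311.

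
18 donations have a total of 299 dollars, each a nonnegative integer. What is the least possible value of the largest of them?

17

The 18 values sum to 299, so their maximum is at least ⌈299/18⌉ = 17.
Taking 7 copies of 16 and 11 copies of 17 gives exactly 299, so 17 is attained.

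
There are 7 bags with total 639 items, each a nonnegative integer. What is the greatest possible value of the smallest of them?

91

The 7 values sum to 639, so their minimum is at most ⌊639/7⌋ = 91.
Achievable: 5 of them at 91 and 2 at 92 total 639.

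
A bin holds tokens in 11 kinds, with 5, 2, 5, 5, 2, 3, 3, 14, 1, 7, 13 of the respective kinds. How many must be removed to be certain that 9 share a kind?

50

In the worst case you take as many as possible of each kind without reaching 9: 5 + 2 + 5 + 5 + 2 + 3 + 3 + 8 + 1 + 7 + 8 = 49.
The next one must give 9 of some kind, so 49 + 1 = 50.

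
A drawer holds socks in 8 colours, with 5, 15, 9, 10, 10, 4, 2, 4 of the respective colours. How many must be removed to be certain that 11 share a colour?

In the worst case you take as many as possible of each colour without reaching 11: 5 + 10 + 9 + 10 + 10 + 4 + 2 + 4 = 54.
The next one must give 11 of some colour, so 54 + 1 = 55.

55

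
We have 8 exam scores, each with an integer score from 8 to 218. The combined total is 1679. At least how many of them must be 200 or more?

5

Suppose at most 8 − j of them reach 200; then j values are ≤ 199 and the rest ≤ 218.
The total is then ≤ 199·j + 218·(8 − j) = 1744 − 19j. For this to be ≥ 1679 we need j ≤ 3, so at least 8 − 3 = 5 must reach 200.
Exactly 5 works: 5 values at 218 and 3 at 199 total 1687; lower one of the high values by 8 (still ≥ 200) to hit 1679.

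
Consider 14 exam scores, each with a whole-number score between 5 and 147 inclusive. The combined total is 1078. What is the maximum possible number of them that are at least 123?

8

If k of the values are ≥ 123, the total is ≥ 123k + 5(14 − k).
Setting 123k + 5(14 − k) ≤ 1078 gives 118k ≤ 1008, so k ≤ 8.
k = 8 is achieved by 8 values at 123 and 6 at 5, total 1014; add 64 to one value (staying below 123) to reach 1078.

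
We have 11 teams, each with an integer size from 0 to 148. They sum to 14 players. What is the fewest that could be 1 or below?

4

Each value above 1 is at least 2, contributing at least 2 − 0 = 2 above the floor 0.
The sum exceeds the floor total 0 by 14, so at most ⌊14/2⌋ = 7 exceed 1, and at least 4 are ≤ 1.
Exactly 4 works: 4 values at 0 and 7 at 2 total 14.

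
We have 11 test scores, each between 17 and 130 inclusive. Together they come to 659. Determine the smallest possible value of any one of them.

To make one score as small as possible, make the other 10 as large as possible.
The other 10 can take up 10 × 130 = 1300 ≥ 659 − 17, so one score can sit at its floor of 17.
Achievable: one at 17 and the other 10 totalling 642, which fits since 10 × 17 ≤ 642 ≤ 10 × 130.

17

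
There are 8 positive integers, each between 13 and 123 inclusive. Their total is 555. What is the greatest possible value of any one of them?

To make one integer as large as possible, make the other 7 as small as possible.
The other 7 contribute at least 7 × 13 = 91, leaving at most 555 − 91 = 464.
But each integer is capped at 123, so the maximum is 123.
Achievable: one at 123 and the other 7 totalling 432, which fits since 7 × 13 ≤ 432 ≤ 7 × 123.

123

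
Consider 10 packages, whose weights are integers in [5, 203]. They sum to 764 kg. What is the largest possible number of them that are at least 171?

Suppose k of them are at least 171. Those contribute at least 171 each and the other 10 − k at least 5 each.
So the total is at least 171k + 5(10 − k) = 50 + 166k. This must be ≤ 764, giving k ≤ 4.
k = 4 is achieved by 4 values at 171 and 6 at 5, total 714; add 50 to one value (staying below 171) to reach 764.

4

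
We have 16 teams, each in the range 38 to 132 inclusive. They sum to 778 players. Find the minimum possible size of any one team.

Minimizing one value means maximizing the remaining 15.
The other 15 can take up 15 × 132 = 1980 ≥ 778 − 38, so one team can sit at its floor of 38.
Achievable: one at 38 and the other 15 totalling 740, which fits since 15 × 38 ≤ 740 ≤ 15 × 132.

38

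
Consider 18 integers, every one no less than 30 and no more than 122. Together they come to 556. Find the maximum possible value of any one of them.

46

To make one integer as large as possible, make the other 17 as small as possible.
The other 17 contribute at least 17 × 30 = 510, leaving at most 556 − 510 = 46.
Since 46 ≤ 122, this is achievable: one at 46 and 17 at 30.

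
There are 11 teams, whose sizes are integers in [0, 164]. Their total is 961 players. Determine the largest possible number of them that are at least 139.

6

With k values at 139 or above and the rest at least 0, the sum is at least 0 + 139k.
Since the sum is 961, we need 139k ≤ 961, i.e. k ≤ 6.
k = 6 is achieved by 6 values at 139 and 5 at 0, total 834; add 127 to one value (staying below 139) to reach 961.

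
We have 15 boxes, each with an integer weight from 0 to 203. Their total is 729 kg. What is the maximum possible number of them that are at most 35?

13

Each value at 35 or below falls at least 203 − 35 = 168 short of the ceiling 203.
The ceiling total is 15 × 203 = 3045, and we need 729, so at most ⌊(3045 − 729)/168⌋ = 13 can be that low.
k = 13 is achieved by 13 values at 35 and 2 at 203, total 861; lower one of the 203's by 132 (still > 35) to reach 729.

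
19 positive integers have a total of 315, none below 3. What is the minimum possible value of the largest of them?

The average is 315/19 > 16, so not all 19 can be 16 or less; the largest is ≥ 17.
Taking 8 copies of 16 and 11 copies of 17 gives exactly 315, so 17 is attained.

17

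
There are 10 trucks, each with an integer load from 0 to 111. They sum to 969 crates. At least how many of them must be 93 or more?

Each value short of 93 is at most 92, costing at least 111 − 92 = 19 against the maximum total of 1110.
We can afford to lose at most 1110 − 969 = 141, so at most ⌊141/19⌋ = 7 fall short, and at least 3 are ≥ 93.
Exactly 3 works: 3 values at 111 and 7 at 92 total 977; lower one of the high values by 8 (still ≥ 93) to hit 969.

3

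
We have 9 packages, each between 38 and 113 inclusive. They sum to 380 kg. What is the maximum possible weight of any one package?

76

To make one package as large as possible, make the other 8 as small as possible.
The other 8 contribute at least 8 × 38 = 304, leaving at most 380 − 304 = 76.
Since 76 ≤ 113, this is achievable: one at 76 and 8 at 38.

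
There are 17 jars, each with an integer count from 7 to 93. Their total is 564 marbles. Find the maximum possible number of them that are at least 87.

5

If k of the values are ≥ 87, the total is ≥ 87k + 7(17 − k).
Setting 87k + 7(17 − k) ≤ 564 gives 80k ≤ 445, so k ≤ 5.
k = 5 is achieved by 5 values at 87 and 12 at 7, total 519; add 45 to one value (staying below 87) to reach 564.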